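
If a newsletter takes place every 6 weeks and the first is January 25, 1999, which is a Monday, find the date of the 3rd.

April 19, 1999

The 3rd occurrence is 2 intervals after the first: 2 × 42 = 84 days after January 25, 1999.
January has 31 days — 6 days to the end of January leaves 78.
February has 28 days (50 left).
March has 31 days (19 left).
19 days into April → April 19, 1999.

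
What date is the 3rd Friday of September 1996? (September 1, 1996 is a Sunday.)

September 20, 1996

September 1996 begins on a Sunday, so the first Friday is September 6 (5 days later).
The 3rd Friday is 2 weeks later: 6 + 14 = 20.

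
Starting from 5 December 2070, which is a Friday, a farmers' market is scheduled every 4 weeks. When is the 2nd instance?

The 2nd occurrence is 1 interval after the first: 1 × 28 = 28 days after 5 December 2070.
December has 31 days — 26 days to the end of December leaves 2.
2 days into January → 2 January 2071.

2 January 2071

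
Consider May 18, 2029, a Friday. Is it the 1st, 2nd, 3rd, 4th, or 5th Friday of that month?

3rd

Day 18 falls in week ⌈18/7⌉ of the month.
Days 1–7 hold the 1st Friday, 8–14 the 2nd, 15–21 the 3rd, 22–28 the 4th, 29–31 the 5th.
18 is in the range for the 3rd.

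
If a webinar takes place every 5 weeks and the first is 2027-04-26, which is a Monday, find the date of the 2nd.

The 2nd occurrence is 1 interval after the first: 1 × 35 = 35 days after 2027-04-26.
April has 30 days — 4 days to the end of April leaves 31.
31 days into May → 2027-05-31.

2027-05-31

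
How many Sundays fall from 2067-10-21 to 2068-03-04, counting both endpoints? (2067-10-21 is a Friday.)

20

2067-10-21 is a Friday; the first Sunday on or after it is 2067-10-23 (2 days later).
From 2067-10-23 to 2068-03-04: 8 + 30 + 31 + 31 + 29 + 4 = 133 days (rest of October, November, December, January, February, March).
133 ÷ 7 = 19 full weeks with remainder 0, so 19 more Sundays after the first → 20.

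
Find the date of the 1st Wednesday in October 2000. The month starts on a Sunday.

October 2000 begins on a Sunday, so the first Wednesday is October 4 (3 days later).

4 October 2000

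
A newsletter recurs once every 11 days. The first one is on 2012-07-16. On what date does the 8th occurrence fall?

The 8th occurrence is 7 intervals after the first: 7 × 11 = 77 days after 2012-07-16.
July has 31 days — 15 days to the end of July leaves 62.
August has 31 days (31 left).
September has 30 days (1 left).
1 day into October → 2012-10-01.

2012-10-01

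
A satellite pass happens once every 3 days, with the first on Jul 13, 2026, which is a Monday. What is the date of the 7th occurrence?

The 7th occurrence is 6 intervals after the first: 6 × 3 = 18 days after Jul 13, 2026.
18 days later is Jul 31, 2026.

Jul 31, 2026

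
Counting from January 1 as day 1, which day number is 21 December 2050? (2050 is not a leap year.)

355

Days in months before December: 31 + 28 + 31 + 30 + 31 + 30 + 31 + 31 + 30 + 31 + 30 = 334.
Plus 21 days into December → day 355.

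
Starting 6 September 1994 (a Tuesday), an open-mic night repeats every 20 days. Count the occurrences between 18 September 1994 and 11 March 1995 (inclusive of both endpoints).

9

Occurrences land 20·i days after 6 September 1994 for i = 0, 1, 2, …
18 September 1994 is 12 days after the start; 12 ÷ 20 = 0 remainder 12; since the remainder is 12, round up to i = 1. First occurrence in the window: #2 on 26 September 1994 (1×20 = 20 days in).
11 March 1995 is 186 days after the start; 186 ÷ 20 = 9 remainder 6. Last occurrence in the window: #10 on 5 March 1995.
Occurrences #2 through #10: 9 in total.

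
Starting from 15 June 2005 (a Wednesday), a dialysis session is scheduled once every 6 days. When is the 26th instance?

12 November 2005

The 26th occurrence is 25 intervals after the first: 25 × 6 = 150 days after 15 June 2005.
June has 30 days — 15 days to the end of June leaves 135.
July has 31 days (104 left).
August has 31 days (73 left).
September has 30 days (43 left).
October has 31 days (12 left).
12 days into November → 12 November 2005.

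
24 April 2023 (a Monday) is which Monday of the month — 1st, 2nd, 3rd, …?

4th

Day 24 falls in week ⌈24/7⌉ of the month.
Days 1–7 hold the 1st Monday, 8–14 the 2nd, 15–21 the 3rd, 22–28 the 4th, 29–31 the 5th.
24 is in the range for the 4th.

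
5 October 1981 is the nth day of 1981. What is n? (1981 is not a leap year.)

278

Days in months before October: 31 + 28 + 31 + 30 + 31 + 30 + 31 + 31 + 30 = 273.
Plus 5 days into October → day 278.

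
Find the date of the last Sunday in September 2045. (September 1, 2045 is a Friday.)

2045-09-24

September 2045 begins on a Friday, so the first Sunday is September 3 (2 days later).
September 2045 has 30 days. Adding weeks: 3, 10, 17, 24 — the last one ≤ 30 is the 24th.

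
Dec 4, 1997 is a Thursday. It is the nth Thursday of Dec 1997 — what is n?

1st

Day 4 falls in week ⌈4/7⌉ of the month.
Days 1–7 hold the 1st Thursday, 8–14 the 2nd, 15–21 the 3rd, 22–28 the 4th, 29–31 the 5th.
4 is in the range for the 1st.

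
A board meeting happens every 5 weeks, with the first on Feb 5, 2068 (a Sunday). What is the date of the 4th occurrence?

The 4th occurrence is 3 intervals after the first: 3 × 35 = 105 days after Feb 5, 2068.
Feb has 29 days — 24 days to the end of Feb leaves 81.
Mar has 31 days (50 left).
Apr has 30 days (20 left).
20 days into May → May 20, 2068.

May 20, 2068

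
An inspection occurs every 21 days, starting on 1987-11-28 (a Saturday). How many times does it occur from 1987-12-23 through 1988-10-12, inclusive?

Occurrences land 21·i days after 1987-11-28 for i = 0, 1, 2, …
1987-12-23 is 25 days after the start; 25 ÷ 21 = 1 remainder 4; since the remainder is 4, round up to i = 2. First occurrence in the window: #3 on 1988-01-09 (2×21 = 42 days in).
1988-10-12 is 319 days after the start; 319 ÷ 21 = 15 remainder 4. Last occurrence in the window: #16 on 1988-10-08.
Occurrences #3 through #16: 14 in total.

14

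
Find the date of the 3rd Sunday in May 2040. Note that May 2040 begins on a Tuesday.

May 20, 2040

May 2040 begins on a Tuesday, so the first Sunday is May 6 (5 days later).
The 3rd Sunday is 2 weeks later: 6 + 14 = 20.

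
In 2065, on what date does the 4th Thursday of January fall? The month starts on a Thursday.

22 January 2065

January 2065 begins on a Thursday, so the first Thursday is January 1.
The 4th Thursday is 3 weeks later: 1 + 21 = 22.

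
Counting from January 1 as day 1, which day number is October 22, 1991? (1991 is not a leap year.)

295

Days in months before October: 31 + 28 + 31 + 30 + 31 + 30 + 31 + 31 + 30 = 273.
Plus 22 days into October → day 295.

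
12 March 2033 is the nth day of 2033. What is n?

71

Days in months before March: 31 + 28 = 59.
Plus 12 days into March → day 71.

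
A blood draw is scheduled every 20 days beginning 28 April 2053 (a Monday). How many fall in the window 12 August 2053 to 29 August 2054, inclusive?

Occurrences land 20·i days after 28 April 2053 for i = 0, 1, 2, …
12 August 2053 is 106 days after the start; 106 ÷ 20 = 5 remainder 6; since the remainder is 6, round up to i = 6. First occurrence in the window: #7 on 26 August 2053 (6×20 = 120 days in).
29 August 2054 is 488 days after the start; 488 ÷ 20 = 24 remainder 8. Last occurrence in the window: #25 on 21 August 2054.
Occurrences #7 through #25: 19 in total.

19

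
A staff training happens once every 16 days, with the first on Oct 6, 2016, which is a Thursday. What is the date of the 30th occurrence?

The 30th occurrence is 29 intervals after the first: 29 × 16 = 464 days after Oct 6, 2016.
Oct has 31 days — 25 days to the end of Oct leaves 439.
From end of Oct to end of 2016 is 61 days (378 left).
2017 has 365 days (13 left).
13 days into Jan → Jan 13, 2018.

Jan 13, 2018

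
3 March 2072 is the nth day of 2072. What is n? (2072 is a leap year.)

Days in months before March: 31 + 29 = 60.
Plus 3 days into March → day 63.

63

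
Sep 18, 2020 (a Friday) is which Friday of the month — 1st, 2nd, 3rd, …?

Day 18 falls in week ⌈18/7⌉ of the month.
Days 1–7 hold the 1st Friday, 8–14 the 2nd, 15–21 the 3rd, 22–28 the 4th, 29–31 the 5th.
18 is in the range for the 3rd.

3rd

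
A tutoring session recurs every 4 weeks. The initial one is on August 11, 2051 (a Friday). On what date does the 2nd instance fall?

September 8, 2051

The 2nd occurrence is 1 interval after the first: 1 × 28 = 28 days after August 11, 2051.
August has 31 days — 20 days to the end of August leaves 8.
8 days into September → September 8, 2051.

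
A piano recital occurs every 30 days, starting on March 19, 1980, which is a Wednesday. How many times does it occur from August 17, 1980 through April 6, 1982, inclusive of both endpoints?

Occurrences land 30·i days after March 19, 1980 for i = 0, 1, 2, …
August 17, 1980 is 151 days after the start; 151 ÷ 30 = 5 remainder 1; since the remainder is 1, round up to i = 6. First occurrence in the window: #7 on September 15, 1980 (6×30 = 180 days in).
April 6, 1982 is 748 days after the start; 748 ÷ 30 = 24 remainder 28. Last occurrence in the window: #25 on March 9, 1982.
Occurrences #7 through #25: 19 in total.

19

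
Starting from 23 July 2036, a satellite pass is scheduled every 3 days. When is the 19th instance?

The 19th occurrence is 18 intervals after the first: 18 × 3 = 54 days after 23 July 2036.
July has 31 days — 8 days to the end of July leaves 46.
August has 31 days (15 left).
15 days into September → 15 September 2036.

15 September 2036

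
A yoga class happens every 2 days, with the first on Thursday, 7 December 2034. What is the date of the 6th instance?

17 December 2034

The 6th occurrence is 5 intervals after the first: 5 × 2 = 10 days after 7 December 2034.
10 days later is 17 December 2034.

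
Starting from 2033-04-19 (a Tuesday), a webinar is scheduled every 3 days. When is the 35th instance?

2033-07-30

The 35th occurrence is 34 intervals after the first: 34 × 3 = 102 days after 2033-04-19.
April has 30 days — 11 days to the end of April leaves 91.
May has 31 days (60 left).
June has 30 days (30 left).
30 days into July → 2033-07-30.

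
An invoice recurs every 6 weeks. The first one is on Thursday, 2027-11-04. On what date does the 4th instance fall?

2028-03-09

The 4th occurrence is 3 intervals after the first: 3 × 42 = 126 days after 2027-11-04.
November has 30 days — 26 days to the end of November leaves 100.
December has 31 days (69 left).
January has 31 days (38 left).
February has 29 days (9 left).
9 days into March → 2028-03-09.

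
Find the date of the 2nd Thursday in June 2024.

13 June 2024

The first Thursday of June 2024 is June 6.
The 2nd Thursday is 1 weeks later: 6 + 7 = 13.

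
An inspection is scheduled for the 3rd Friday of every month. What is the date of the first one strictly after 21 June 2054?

17 July 2054

June 2054 starts on a Monday; its first Friday is the 5th, so the 3rd Friday is the 19th — 19 June 2054.
That is not after 21 June 2054, so look at July 2054.
July 2054 starts on a Wednesday; its first Friday is the 3rd, so the 3rd Friday is the 17th — 17 July 2054.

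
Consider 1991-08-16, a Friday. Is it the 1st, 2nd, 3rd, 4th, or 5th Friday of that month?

Day 16 falls in week ⌈16/7⌉ of the month.
Days 1–7 hold the 1st Friday, 8–14 the 2nd, 15–21 the 3rd, 22–28 the 4th, 29–31 the 5th.
16 is in the range for the 3rd.

3rd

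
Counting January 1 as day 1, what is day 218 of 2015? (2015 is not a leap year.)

6 August 2015

January has 31 days (218 − 31 = 187 remain).
February has 28 days (187 − 28 = 159 remain).
March has 31 days (159 − 31 = 128 remain).
April has 30 days (128 − 30 = 98 remain).
May has 31 days (98 − 31 = 67 remain).
June has 30 days (67 − 30 = 37 remain).
July has 31 days (37 − 31 = 6 remain).
6 into August → August 6.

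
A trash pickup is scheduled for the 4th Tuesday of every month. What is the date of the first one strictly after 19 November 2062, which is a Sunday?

November 2062 starts on a Wednesday; its first Tuesday is the 7th, so the 4th Tuesday is the 28th — 28 November 2062.
28 November 2062 is after 19 November 2062, so that is the next one.

28 November 2062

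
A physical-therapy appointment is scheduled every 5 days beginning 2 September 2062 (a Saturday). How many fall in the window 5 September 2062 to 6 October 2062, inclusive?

6

Occurrences land 5·i days after 2 September 2062 for i = 0, 1, 2, …
5 September 2062 is 3 days after the start; 3 ÷ 5 = 0 remainder 3; since the remainder is 3, round up to i = 1. First occurrence in the window: #2 on 7 September 2062 (1×5 = 5 days in).
6 October 2062 is 34 days after the start; 34 ÷ 5 = 6 remainder 4. Last occurrence in the window: #7 on 2 October 2062.
Occurrences #2 through #7: 6 in total.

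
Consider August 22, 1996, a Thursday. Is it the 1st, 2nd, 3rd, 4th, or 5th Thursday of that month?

4th

Day 22 falls in week ⌈22/7⌉ of the month.
Days 1–7 hold the 1st Thursday, 8–14 the 2nd, 15–21 the 3rd, 22–28 the 4th, 29–31 the 5th.
22 is in the range for the 4th.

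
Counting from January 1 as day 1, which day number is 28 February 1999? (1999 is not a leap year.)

59

Days in months before February: 31 = 31.
Plus 28 days into February → day 59.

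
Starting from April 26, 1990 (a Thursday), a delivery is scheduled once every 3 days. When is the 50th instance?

September 20, 1990

The 50th occurrence is 49 intervals after the first: 49 × 3 = 147 days after April 26, 1990.
April has 30 days — 4 days to the end of April leaves 143.
May has 31 days (112 left).
June has 30 days (82 left).
July has 31 days (51 left).
August has 31 days (20 left).
20 days into September → September 20, 1990.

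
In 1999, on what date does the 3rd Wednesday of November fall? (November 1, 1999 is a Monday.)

November 1999 begins on a Monday, so the first Wednesday is November 3 (2 days later).
The 3rd Wednesday is 2 weeks later: 3 + 14 = 17.

17 November 1999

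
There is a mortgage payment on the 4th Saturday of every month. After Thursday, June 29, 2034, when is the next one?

June 2034 starts on a Thursday; its first Saturday is the 3rd, so the 4th Saturday is the 24th — June 24, 2034.
That is not after June 29, 2034, so look at July 2034.
July 2034 starts on a Saturday; its first Saturday is the 1st, so the 4th Saturday is the 22nd — July 22, 2034.

July 22, 2034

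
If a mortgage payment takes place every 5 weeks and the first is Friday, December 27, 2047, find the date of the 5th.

May 15, 2048

The 5th occurrence is 4 intervals after the first: 4 × 35 = 140 days after December 27, 2047.
December has 31 days — 4 days to the end of December leaves 136.
January has 31 days (105 left).
February has 29 days (76 left).
March has 31 days (45 left).
April has 30 days (15 left).
15 days into May → May 15, 2048.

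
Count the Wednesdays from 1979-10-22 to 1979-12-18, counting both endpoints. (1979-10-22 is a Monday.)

8

1979-10-22 is a Monday; the first Wednesday on or after it is 1979-10-24 (2 days later).
From 1979-10-24 to 1979-12-18: 7 + 30 + 18 = 55 days (rest of October, November, December).
55 ÷ 7 = 7 full weeks with remainder 6, so 7 more Wednesdays after the first → 8.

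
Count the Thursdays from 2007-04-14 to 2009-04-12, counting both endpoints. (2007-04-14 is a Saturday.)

104

2007-04-14 is a Saturday; the first Thursday on or after it is 2007-04-19 (5 days later).
From 2007-04-19 to 2009-04-12: 256 + 366 + 102 = 724 days (rest of 2007, 2008, to 2009-04-12 in 2009).
724 ÷ 7 = 103 full weeks with remainder 3, so 103 more Thursdays after the first → 104.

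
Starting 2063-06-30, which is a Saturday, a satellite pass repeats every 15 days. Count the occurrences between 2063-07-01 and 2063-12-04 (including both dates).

Occurrences land 15·i days after 2063-06-30 for i = 0, 1, 2, …
2063-07-01 is 1 day after the start; 1 ÷ 15 = 0 remainder 1; since the remainder is 1, round up to i = 1. First occurrence in the window: #2 on 2063-07-15 (1×15 = 15 days in).
2063-12-04 is 157 days after the start; 157 ÷ 15 = 10 remainder 7. Last occurrence in the window: #11 on 2063-11-27.
Occurrences #2 through #11: 10 in total.

10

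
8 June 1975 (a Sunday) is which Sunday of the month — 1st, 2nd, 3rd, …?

2nd

Day 8 falls in week ⌈8/7⌉ of the month.
Days 1–7 hold the 1st Sunday, 8–14 the 2nd, 15–21 the 3rd, 22–28 the 4th, 29–31 the 5th.
8 is in the range for the 2nd.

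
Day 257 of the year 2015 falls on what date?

Sep 14, 2015

Jan has 31 days (257 − 31 = 226 remain).
Feb has 28 days (226 − 28 = 198 remain).
Mar has 31 days (198 − 31 = 167 remain).
Apr has 30 days (167 − 30 = 137 remain).
May has 31 days (137 − 31 = 106 remain).
Jun has 30 days (106 − 30 = 76 remain).
Jul has 31 days (76 − 31 = 45 remain).
Aug has 31 days (45 − 31 = 14 remain).
14 into Sep → Sep 14.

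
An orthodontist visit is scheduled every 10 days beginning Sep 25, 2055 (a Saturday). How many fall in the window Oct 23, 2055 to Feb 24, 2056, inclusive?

13

Occurrences land 10·i days after Sep 25, 2055 for i = 0, 1, 2, …
Oct 23, 2055 is 28 days after the start; 28 ÷ 10 = 2 remainder 8; since the remainder is 8, round up to i = 3. First occurrence in the window: #4 on Oct 25, 2055 (3×10 = 30 days in).
Feb 24, 2056 is 152 days after the start; 152 ÷ 10 = 15 remainder 2. Last occurrence in the window: #16 on Feb 22, 2056.
Occurrences #4 through #16: 13 in total.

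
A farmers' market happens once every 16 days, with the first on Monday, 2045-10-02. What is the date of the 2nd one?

2045-10-18

The 2nd occurrence is 1 interval after the first: 1 × 16 = 16 days after 2045-10-02.
16 days later is 2045-10-18.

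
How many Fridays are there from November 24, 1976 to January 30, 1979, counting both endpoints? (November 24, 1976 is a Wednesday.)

November 24, 1976 is a Wednesday; the first Friday on or after it is November 26, 1976 (2 days later).
From November 26, 1976 to January 30, 1979: 35 + 365 + 365 + 30 = 795 days (rest of 1976, 1977, 1978, to January 30, 1979 in 1979).
795 ÷ 7 = 113 full weeks with remainder 4, so 113 more Fridays after the first → 114.

114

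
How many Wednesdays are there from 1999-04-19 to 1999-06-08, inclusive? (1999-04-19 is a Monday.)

7

1999-04-19 is a Monday; the first Wednesday on or after it is 1999-04-21 (2 days later).
From 1999-04-21 to 1999-06-08: 9 + 31 + 8 = 48 days (rest of April, May, June).
48 ÷ 7 = 6 full weeks with remainder 6, so 6 more Wednesdays after the first → 7.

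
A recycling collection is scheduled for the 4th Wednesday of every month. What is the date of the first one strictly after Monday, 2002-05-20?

May 2002 starts on a Wednesday; its first Wednesday is the 1st, so the 4th Wednesday is the 22nd — 2002-05-22.
2002-05-22 is after 2002-05-20, so that is the next one.

2002-05-22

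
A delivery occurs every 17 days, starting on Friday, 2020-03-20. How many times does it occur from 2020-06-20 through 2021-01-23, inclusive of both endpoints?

13

Occurrences land 17·i days after 2020-03-20 for i = 0, 1, 2, …
2020-06-20 is 92 days after the start; 92 ÷ 17 = 5 remainder 7; since the remainder is 7, round up to i = 6. First occurrence in the window: #7 on 2020-06-30 (6×17 = 102 days in).
2021-01-23 is 309 days after the start; 309 ÷ 17 = 18 remainder 3. Last occurrence in the window: #19 on 2021-01-20.
Occurrences #7 through #19: 13 in total.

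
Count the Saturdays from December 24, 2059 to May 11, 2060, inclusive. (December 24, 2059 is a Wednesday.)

December 24, 2059 is a Wednesday; the first Saturday on or after it is December 27, 2059 (3 days later).
From December 27, 2059 to May 11, 2060: 4 + 31 + 29 + 31 + 30 + 11 = 136 days (rest of December, January, February, March, April, May).
136 ÷ 7 = 19 full weeks with remainder 3, so 19 more Saturdays after the first → 20.

20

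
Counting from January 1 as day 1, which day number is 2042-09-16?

Days in months before September: 31 + 28 + 31 + 30 + 31 + 30 + 31 + 31 = 243.
Plus 16 days into September → day 259.

259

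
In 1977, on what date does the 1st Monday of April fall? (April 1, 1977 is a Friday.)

1977-04-04

April 1977 begins on a Friday, so the first Monday is April 4 (3 days later).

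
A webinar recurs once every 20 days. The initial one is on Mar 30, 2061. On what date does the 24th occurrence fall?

The 24th occurrence is 23 intervals after the first: 23 × 20 = 460 days after Mar 30, 2061.
Mar has 31 days — 1 day to the end of Mar leaves 459.
From end of Mar to end of 2061 is 275 days (184 left).
Jan has 31 days (153 left).
Feb has 28 days (125 left).
Mar has 31 days (94 left).
Apr has 30 days (64 left).
May has 31 days (33 left).
Jun has 30 days (3 left).
3 days into Jul → Jul 3, 2062.

Jul 3, 2062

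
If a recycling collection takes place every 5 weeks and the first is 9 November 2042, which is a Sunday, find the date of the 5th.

29 March 2043

The 5th occurrence is 4 intervals after the first: 4 × 35 = 140 days after 9 November 2042.
November has 30 days — 21 days to the end of November leaves 119.
December has 31 days (88 left).
January has 31 days (57 left).
February has 28 days (29 left).
29 days into March → 29 March 2043.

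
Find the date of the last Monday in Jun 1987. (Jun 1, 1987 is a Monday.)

Jun 29, 1987

Jun 1987 begins on a Monday, so the first Monday is Jun 1.
Jun 1987 has 30 days. Adding weeks: 1, 8, 15, 22, 29 — the last one ≤ 30 is the 29th.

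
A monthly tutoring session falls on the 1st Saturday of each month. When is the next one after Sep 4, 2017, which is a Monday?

Oct 7, 2017

Sep 2017 starts on a Friday, so its 1st Saturday is Sep 2, 2017 (1 day in).
That is not after Sep 4, 2017, so look at Oct 2017.
Oct 2017 starts on a Sunday, so its 1st Saturday is Oct 7, 2017 (6 days in).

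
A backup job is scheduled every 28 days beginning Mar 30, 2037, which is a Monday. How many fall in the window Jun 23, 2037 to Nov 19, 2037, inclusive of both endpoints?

Occurrences land 28·i days after Mar 30, 2037 for i = 0, 1, 2, …
Jun 23, 2037 is 85 days after the start; 85 ÷ 28 = 3 remainder 1; since the remainder is 1, round up to i = 4. First occurrence in the window: #5 on Jul 20, 2037 (4×28 = 112 days in).
Nov 19, 2037 is 234 days after the start; 234 ÷ 28 = 8 remainder 10. Last occurrence in the window: #9 on Nov 9, 2037.
Occurrences #5 through #9: 5 in total.

5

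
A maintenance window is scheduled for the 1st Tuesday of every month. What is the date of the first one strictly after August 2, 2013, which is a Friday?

August 6, 2013

August 2013 starts on a Thursday, so its 1st Tuesday is August 6, 2013 (5 days in).
August 6, 2013 is after August 2, 2013, so that is the next one.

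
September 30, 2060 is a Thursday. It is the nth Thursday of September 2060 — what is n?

5th

Day 30 falls in week ⌈30/7⌉ of the month.
Days 1–7 hold the 1st Thursday, 8–14 the 2nd, 15–21 the 3rd, 22–28 the 4th, 29–31 the 5th.
30 is in the range for the 5th.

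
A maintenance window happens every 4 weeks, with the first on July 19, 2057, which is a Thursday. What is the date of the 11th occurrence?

The 11th occurrence is 10 intervals after the first: 10 × 28 = 280 days after July 19, 2057.
July has 31 days — 12 days to the end of July leaves 268.
August has 31 days (237 left).
September has 30 days (207 left).
October has 31 days (176 left).
November has 30 days (146 left).
December has 31 days (115 left).
January has 31 days (84 left).
February has 28 days (56 left).
March has 31 days (25 left).
25 days into April → April 25, 2058.

April 25, 2058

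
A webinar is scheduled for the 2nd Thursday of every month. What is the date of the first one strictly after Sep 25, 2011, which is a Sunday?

Sep 2011 starts on a Thursday; its first Thursday is the 1st, so the 2nd Thursday is the 8th — Sep 8, 2011.
That is not after Sep 25, 2011, so look at Oct 2011.
Oct 2011 starts on a Saturday; its first Thursday is the 6th, so the 2nd Thursday is the 13th — Oct 13, 2011.

Oct 13, 2011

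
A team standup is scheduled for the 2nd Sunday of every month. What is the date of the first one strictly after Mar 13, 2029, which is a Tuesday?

Mar 2029 starts on a Thursday; its first Sunday is the 4th, so the 2nd Sunday is the 11th — Mar 11, 2029.
That is not after Mar 13, 2029, so look at Apr 2029.
Apr 2029 starts on a Sunday; its first Sunday is the 1st, so the 2nd Sunday is the 8th — Apr 8, 2029.

Apr 8, 2029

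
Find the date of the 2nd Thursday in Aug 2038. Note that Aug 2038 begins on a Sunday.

Aug 12, 2038

Aug 2038 begins on a Sunday, so the first Thursday is Aug 5 (4 days later).
The 2nd Thursday is 1 weeks later: 5 + 7 = 12.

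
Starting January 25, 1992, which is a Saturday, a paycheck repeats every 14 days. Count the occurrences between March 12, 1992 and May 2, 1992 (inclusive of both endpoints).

Occurrences land 14·i days after January 25, 1992 for i = 0, 1, 2, …
March 12, 1992 is 47 days after the start; 47 ÷ 14 = 3 remainder 5; since the remainder is 5, round up to i = 4. First occurrence in the window: #5 on March 21, 1992 (4×14 = 56 days in).
May 2, 1992 is 98 days after the start; 98 ÷ 14 = 7 remainder 0. Last occurrence in the window: #8 on May 2, 1992.
Occurrences #5 through #8: 4 in total.

4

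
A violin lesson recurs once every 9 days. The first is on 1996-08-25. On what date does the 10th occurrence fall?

The 10th occurrence is 9 intervals after the first: 9 × 9 = 81 days after 1996-08-25.
August has 31 days — 6 days to the end of August leaves 75.
September has 30 days (45 left).
October has 31 days (14 left).
14 days into November → 1996-11-14.

1996-11-14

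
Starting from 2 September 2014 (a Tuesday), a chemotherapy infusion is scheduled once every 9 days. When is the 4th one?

The 4th occurrence is 3 intervals after the first: 3 × 9 = 27 days after 2 September 2014.
27 days later is 29 September 2014.

29 September 2014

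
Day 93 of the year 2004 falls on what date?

January has 31 days (93 − 31 = 62 remain).
February has 29 days (62 − 29 = 33 remain).
March has 31 days (33 − 31 = 2 remain).
2 into April → April 2.

April 2, 2004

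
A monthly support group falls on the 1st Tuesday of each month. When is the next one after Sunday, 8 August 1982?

August 1982 starts on a Sunday, so its 1st Tuesday is 3 August 1982 (2 days in).
That is not after 8 August 1982, so look at September 1982.
September 1982 starts on a Wednesday, so its 1st Tuesday is 7 September 1982 (6 days in).

7 September 1982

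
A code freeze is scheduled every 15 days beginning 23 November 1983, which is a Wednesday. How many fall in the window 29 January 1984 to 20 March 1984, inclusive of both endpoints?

Occurrences land 15·i days after 23 November 1983 for i = 0, 1, 2, …
29 January 1984 is 67 days after the start; 67 ÷ 15 = 4 remainder 7; since the remainder is 7, round up to i = 5. First occurrence in the window: #6 on 6 February 1984 (5×15 = 75 days in).
20 March 1984 is 118 days after the start; 118 ÷ 15 = 7 remainder 13. Last occurrence in the window: #8 on 7 March 1984.
Occurrences #6 through #8: 3 in total.

3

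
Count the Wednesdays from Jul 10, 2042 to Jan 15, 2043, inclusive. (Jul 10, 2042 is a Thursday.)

27

Jul 10, 2042 is a Thursday; the first Wednesday on or after it is Jul 16, 2042 (6 days later).
From Jul 16, 2042 to Jan 15, 2043: 15 + 31 + 30 + 31 + 30 + 31 + 15 = 183 days (rest of Jul, Aug, Sep, Oct, Nov, Dec, Jan).
183 ÷ 7 = 26 full weeks with remainder 1, so 26 more Wednesdays after the first → 27.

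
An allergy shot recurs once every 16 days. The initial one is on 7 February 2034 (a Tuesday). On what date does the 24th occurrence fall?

10 February 2035

The 24th occurrence is 23 intervals after the first: 23 × 16 = 368 days after 7 February 2034.
February has 28 days — 21 days to the end of February leaves 347.
March has 31 days (316 left).
April has 30 days (286 left).
May has 31 days (255 left).
June has 30 days (225 left).
July has 31 days (194 left).
August has 31 days (163 left).
September has 30 days (133 left).
October has 31 days (102 left).
November has 30 days (72 left).
December has 31 days (41 left).
January has 31 days (10 left).
10 days into February → 10 February 2035.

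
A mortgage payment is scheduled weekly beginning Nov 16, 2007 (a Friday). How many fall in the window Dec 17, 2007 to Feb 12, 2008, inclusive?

8

Occurrences land 7·i days after Nov 16, 2007 for i = 0, 1, 2, …
Dec 17, 2007 is 31 days after the start; 31 ÷ 7 = 4 remainder 3; since the remainder is 3, round up to i = 5. First occurrence in the window: #6 on Dec 21, 2007 (5×7 = 35 days in).
Feb 12, 2008 is 88 days after the start; 88 ÷ 7 = 12 remainder 4. Last occurrence in the window: #13 on Feb 8, 2008.
Occurrences #6 through #13: 8 in total.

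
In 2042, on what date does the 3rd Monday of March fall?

The first Monday of March 2042 is March 3.
The 3rd Monday is 2 weeks later: 3 + 14 = 17.

March 17, 2042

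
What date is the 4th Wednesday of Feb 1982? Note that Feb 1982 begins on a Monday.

Feb 24, 1982

Feb 1982 begins on a Monday, so the first Wednesday is Feb 3 (2 days later).
The 4th Wednesday is 3 weeks later: 3 + 21 = 24.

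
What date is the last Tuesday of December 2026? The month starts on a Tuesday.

December 2026 begins on a Tuesday, so the first Tuesday is December 1.
December 2026 has 31 days. Adding weeks: 1, 8, 15, 22, 29 — the last one ≤ 31 is the 29th.

2026-12-29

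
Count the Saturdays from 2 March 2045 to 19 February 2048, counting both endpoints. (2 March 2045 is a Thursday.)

155

2 March 2045 is a Thursday; the first Saturday on or after it is 4 March 2045 (2 days later).
From 4 March 2045 to 19 February 2048: 302 + 365 + 365 + 50 = 1082 days (rest of 2045, 2046, 2047, to 19 February 2048 in 2048).
1082 ÷ 7 = 154 full weeks with remainder 4, so 154 more Saturdays after the first → 155.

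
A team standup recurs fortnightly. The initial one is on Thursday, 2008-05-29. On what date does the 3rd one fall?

The 3rd occurrence is 2 intervals after the first: 2 × 14 = 28 days after 2008-05-29.
May has 31 days — 2 days to the end of May leaves 26.
26 days into June → 2008-06-26.

2008-06-26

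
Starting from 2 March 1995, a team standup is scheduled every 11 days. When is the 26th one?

2 December 1995

The 26th occurrence is 25 intervals after the first: 25 × 11 = 275 days after 2 March 1995.
March has 31 days — 29 days to the end of March leaves 246.
April has 30 days (216 left).
May has 31 days (185 left).
June has 30 days (155 left).
July has 31 days (124 left).
August has 31 days (93 left).
September has 30 days (63 left).
October has 31 days (32 left).
November has 30 days (2 left).
2 days into December → 2 December 1995.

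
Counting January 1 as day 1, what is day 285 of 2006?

2006-10-12

January has 31 days (285 − 31 = 254 remain).
February has 28 days (254 − 28 = 226 remain).
March has 31 days (226 − 31 = 195 remain).
April has 30 days (195 − 30 = 165 remain).
May has 31 days (165 − 31 = 134 remain).
June has 30 days (134 − 30 = 104 remain).
July has 31 days (104 − 31 = 73 remain).
August has 31 days (73 − 31 = 42 remain).
September has 30 days (42 − 30 = 12 remain).
12 into October → October 12.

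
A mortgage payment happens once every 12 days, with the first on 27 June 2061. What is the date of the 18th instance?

The 18th occurrence is 17 intervals after the first: 17 × 12 = 204 days after 27 June 2061.
June has 30 days — 3 days to the end of June leaves 201.
July has 31 days (170 left).
August has 31 days (139 left).
September has 30 days (109 left).
October has 31 days (78 left).
November has 30 days (48 left).
December has 31 days (17 left).
17 days into January → 17 January 2062.

17 January 2062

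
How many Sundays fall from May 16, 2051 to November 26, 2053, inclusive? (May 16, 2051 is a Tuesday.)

132

May 16, 2051 is a Tuesday; the first Sunday on or after it is May 21, 2051 (5 days later).
From May 21, 2051 to November 26, 2053: 224 + 366 + 330 = 920 days (rest of 2051, 2052, to November 26, 2053 in 2053).
920 ÷ 7 = 131 full weeks with remainder 3, so 131 more Sundays after the first → 132.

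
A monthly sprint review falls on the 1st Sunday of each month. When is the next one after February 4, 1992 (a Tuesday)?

March 1, 1992

February 1992 starts on a Saturday, so its 1st Sunday is February 2, 1992 (1 day in).
That is not after February 4, 1992, so look at March 1992.
March 1992 starts on a Sunday, so its 1st Sunday is March 1, 1992.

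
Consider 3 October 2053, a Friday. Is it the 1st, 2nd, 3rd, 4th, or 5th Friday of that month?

1st

Day 3 falls in week ⌈3/7⌉ of the month.
Days 1–7 hold the 1st Friday, 8–14 the 2nd, 15–21 the 3rd, 22–28 the 4th, 29–31 the 5th.
3 is in the range for the 1st.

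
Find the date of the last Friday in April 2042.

April 2042 begins on a Tuesday, so the first Friday is April 4 (3 days later).
April 2042 has 30 days. Adding weeks: 4, 11, 18, 25 — the last one ≤ 30 is the 25th.

25 April 2042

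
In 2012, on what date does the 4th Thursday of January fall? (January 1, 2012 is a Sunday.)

26 January 2012

January 2012 begins on a Sunday, so the first Thursday is January 5 (4 days later).
The 4th Thursday is 3 weeks later: 5 + 21 = 26.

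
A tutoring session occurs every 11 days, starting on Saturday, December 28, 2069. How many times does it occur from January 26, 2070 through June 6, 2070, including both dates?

Occurrences land 11·i days after December 28, 2069 for i = 0, 1, 2, …
January 26, 2070 is 29 days after the start; 29 ÷ 11 = 2 remainder 7; since the remainder is 7, round up to i = 3. First occurrence in the window: #4 on January 30, 2070 (3×11 = 33 days in).
June 6, 2070 is 160 days after the start; 160 ÷ 11 = 14 remainder 6. Last occurrence in the window: #15 on May 31, 2070.
Occurrences #4 through #15: 12 in total.

12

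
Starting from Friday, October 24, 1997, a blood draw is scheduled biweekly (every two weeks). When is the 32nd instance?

The 32nd occurrence is 31 intervals after the first: 31 × 14 = 434 days after October 24, 1997.
October has 31 days — 7 days to the end of October leaves 427.
From end of October to end of 1997 is 61 days (366 left).
1998 has 365 days (1 left).
1 day into January → January 1, 1999.

January 1, 1999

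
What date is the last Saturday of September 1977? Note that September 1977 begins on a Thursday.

September 24, 1977

September 1977 begins on a Thursday, so the first Saturday is September 3 (2 days later).
September 1977 has 30 days. Adding weeks: 3, 10, 17, 24 — the last one ≤ 30 is the 24th.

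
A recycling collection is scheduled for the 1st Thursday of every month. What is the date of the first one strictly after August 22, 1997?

September 4, 1997

August 1997 starts on a Friday, so its 1st Thursday is August 7, 1997 (6 days in).
That is not after August 22, 1997, so look at September 1997.
September 1997 starts on a Monday, so its 1st Thursday is September 4, 1997 (3 days in).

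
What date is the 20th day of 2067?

20 into Jan → Jan 20.

Jan 20, 2067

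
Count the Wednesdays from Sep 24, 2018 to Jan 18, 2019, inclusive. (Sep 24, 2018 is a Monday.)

Sep 24, 2018 is a Monday; the first Wednesday on or after it is Sep 26, 2018 (2 days later).
From Sep 26, 2018 to Jan 18, 2019: 4 + 31 + 30 + 31 + 18 = 114 days (rest of Sep, Oct, Nov, Dec, Jan).
114 ÷ 7 = 16 full weeks with remainder 2, so 16 more Wednesdays after the first → 17.

17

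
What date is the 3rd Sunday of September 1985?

The first Sunday of September 1985 is September 1.
The 3rd Sunday is 2 weeks later: 1 + 14 = 15.

1985-09-15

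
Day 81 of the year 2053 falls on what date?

January has 31 days (81 − 31 = 50 remain).
February has 28 days (50 − 28 = 22 remain).
22 into March → March 22.

22 March 2053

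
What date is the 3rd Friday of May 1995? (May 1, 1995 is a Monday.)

1995-05-19

May 1995 begins on a Monday, so the first Friday is May 5 (4 days later).
The 3rd Friday is 2 weeks later: 5 + 14 = 19.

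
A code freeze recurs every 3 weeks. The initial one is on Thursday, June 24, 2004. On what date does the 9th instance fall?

December 9, 2004

The 9th occurrence is 8 intervals after the first: 8 × 21 = 168 days after June 24, 2004.
June has 30 days — 6 days to the end of June leaves 162.
July has 31 days (131 left).
August has 31 days (100 left).
September has 30 days (70 left).
October has 31 days (39 left).
November has 30 days (9 left).
9 days into December → December 9, 2004.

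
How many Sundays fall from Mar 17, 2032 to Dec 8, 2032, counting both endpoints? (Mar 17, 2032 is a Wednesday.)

Mar 17, 2032 is a Wednesday; the first Sunday on or after it is Mar 21, 2032 (4 days later).
From Mar 21, 2032 to Dec 8, 2032: 10 + 30 + 31 + 30 + 31 + 31 + 30 + 31 + 30 + 8 = 262 days (rest of Mar, Apr, May, Jun, Jul, Aug, Sep, Oct, Nov, Dec).
262 ÷ 7 = 37 full weeks with remainder 3, so 37 more Sundays after the first → 38.

38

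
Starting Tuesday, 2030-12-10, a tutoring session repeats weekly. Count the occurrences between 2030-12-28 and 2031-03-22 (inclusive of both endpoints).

Occurrences land 7·i days after 2030-12-10 for i = 0, 1, 2, …
2030-12-28 is 18 days after the start; 18 ÷ 7 = 2 remainder 4; since the remainder is 4, round up to i = 3. First occurrence in the window: #4 on 2030-12-31 (3×7 = 21 days in).
2031-03-22 is 102 days after the start; 102 ÷ 7 = 14 remainder 4. Last occurrence in the window: #15 on 2031-03-18.
Occurrences #4 through #15: 12 in total.

12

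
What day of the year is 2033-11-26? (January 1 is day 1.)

Days in months before November: 31 + 28 + 31 + 30 + 31 + 30 + 31 + 31 + 30 + 31 = 304.
Plus 26 days into November → day 330.

330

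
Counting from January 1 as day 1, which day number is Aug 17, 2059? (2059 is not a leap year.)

229

Days in months before Aug: 31 + 28 + 31 + 30 + 31 + 30 + 31 = 212.
Plus 17 days into Aug → day 229.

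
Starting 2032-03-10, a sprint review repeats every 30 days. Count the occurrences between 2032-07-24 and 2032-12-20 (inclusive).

5

Occurrences land 30·i days after 2032-03-10 for i = 0, 1, 2, …
2032-07-24 is 136 days after the start; 136 ÷ 30 = 4 remainder 16; since the remainder is 16, round up to i = 5. First occurrence in the window: #6 on 2032-08-07 (5×30 = 150 days in).
2032-12-20 is 285 days after the start; 285 ÷ 30 = 9 remainder 15. Last occurrence in the window: #10 on 2032-12-05.
Occurrences #6 through #10: 5 in total.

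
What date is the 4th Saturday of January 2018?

The first Saturday of January 2018 is January 6.
The 4th Saturday is 3 weeks later: 6 + 21 = 27.

January 27, 2018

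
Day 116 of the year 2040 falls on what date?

January has 31 days (116 − 31 = 85 remain).
February has 29 days (85 − 29 = 56 remain).
March has 31 days (56 − 31 = 25 remain).
25 into April → April 25.

2040-04-25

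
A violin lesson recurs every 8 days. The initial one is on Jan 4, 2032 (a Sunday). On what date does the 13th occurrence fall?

The 13th occurrence is 12 intervals after the first: 12 × 8 = 96 days after Jan 4, 2032.
Jan has 31 days — 27 days to the end of Jan leaves 69.
Feb has 29 days (40 left).
Mar has 31 days (9 left).
9 days into Apr → Apr 9, 2032.

Apr 9, 2032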